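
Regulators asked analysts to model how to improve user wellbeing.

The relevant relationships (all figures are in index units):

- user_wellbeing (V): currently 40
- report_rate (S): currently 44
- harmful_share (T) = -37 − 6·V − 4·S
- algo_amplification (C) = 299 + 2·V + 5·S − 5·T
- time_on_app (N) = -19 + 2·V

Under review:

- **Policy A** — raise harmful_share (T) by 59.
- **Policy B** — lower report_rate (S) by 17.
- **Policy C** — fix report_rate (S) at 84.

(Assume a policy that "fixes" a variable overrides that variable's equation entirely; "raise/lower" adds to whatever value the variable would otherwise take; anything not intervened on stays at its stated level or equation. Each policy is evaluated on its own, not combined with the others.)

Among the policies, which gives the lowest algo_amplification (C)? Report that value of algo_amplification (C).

2439

Policy A (T + 59):
  V = 40
  S = 44
  T = -37 − 6·40 − 4·44 (+59 from intervention) = -394
  C = 299 + 2·40 + 5·44 − 5·(-394) = 2569
Policy B (S − 17):
  V = 40
  S = 44 − 17 = 27
  T = -37 − 6·40 − 4·27 = -385
  C = 299 + 2·40 + 5·27 − 5·(-385) = 2439
Policy C (S := 84):
  V = 40
  S = 84
  T = -37 − 6·40 − 4·84 = -613
  C = 299 + 2·40 + 5·84 − 5·(-613) = 3864
Comparing — Policy A: C=2569, Policy B: C=2439, Policy C: C=3864. Lowest is 2439 (Policy B).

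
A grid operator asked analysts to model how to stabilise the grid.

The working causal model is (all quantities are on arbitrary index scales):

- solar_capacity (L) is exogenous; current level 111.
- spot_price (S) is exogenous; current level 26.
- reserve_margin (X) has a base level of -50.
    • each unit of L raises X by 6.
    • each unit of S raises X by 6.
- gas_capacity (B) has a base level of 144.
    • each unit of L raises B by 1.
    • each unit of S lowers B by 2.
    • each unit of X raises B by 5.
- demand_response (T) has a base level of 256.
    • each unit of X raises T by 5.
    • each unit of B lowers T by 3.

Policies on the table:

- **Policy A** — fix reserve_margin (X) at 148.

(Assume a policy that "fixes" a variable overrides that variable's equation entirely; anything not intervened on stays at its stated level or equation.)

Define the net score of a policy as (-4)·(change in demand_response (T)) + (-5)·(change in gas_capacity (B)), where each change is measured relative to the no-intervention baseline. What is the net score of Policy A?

-9360

Baseline:
  L = 111
  S = 26
  X = -50 + 6·111 + 6·26 = 772
  B = 144 + 111 − 2·26 + 5·772 = 4063
  T = 256 + 5·772 − 3·4063 = -8073
Policy A (X := 148):
  L = 111
  S = 26
  X = 148
  B = 144 + 111 − 2·26 + 5·148 = 943
  T = 256 + 5·148 − 3·943 = -1833
ΔT = -1833 − (-8073) = 6240; ΔB = 943 − 4063 = -3120
Score = (-4)·6240 + (-5)·(-3120) = -9360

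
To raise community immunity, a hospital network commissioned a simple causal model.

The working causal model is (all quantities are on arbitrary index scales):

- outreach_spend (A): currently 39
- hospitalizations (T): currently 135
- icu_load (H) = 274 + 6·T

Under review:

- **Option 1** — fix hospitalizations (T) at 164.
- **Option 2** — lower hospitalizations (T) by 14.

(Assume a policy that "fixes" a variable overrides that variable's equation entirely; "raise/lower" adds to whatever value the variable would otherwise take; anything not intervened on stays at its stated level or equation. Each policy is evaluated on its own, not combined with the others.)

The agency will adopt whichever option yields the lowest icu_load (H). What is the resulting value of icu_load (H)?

1000

Option 1 (T := 164):
  T = 164
  H = 274 + 6·164 = 1258
Option 2 (T − 14):
  T = 135 − 14 = 121
  H = 274 + 6·121 = 1000
Comparing — Option 1: H=1258, Option 2: H=1000. Lowest is 1000 (Option 2).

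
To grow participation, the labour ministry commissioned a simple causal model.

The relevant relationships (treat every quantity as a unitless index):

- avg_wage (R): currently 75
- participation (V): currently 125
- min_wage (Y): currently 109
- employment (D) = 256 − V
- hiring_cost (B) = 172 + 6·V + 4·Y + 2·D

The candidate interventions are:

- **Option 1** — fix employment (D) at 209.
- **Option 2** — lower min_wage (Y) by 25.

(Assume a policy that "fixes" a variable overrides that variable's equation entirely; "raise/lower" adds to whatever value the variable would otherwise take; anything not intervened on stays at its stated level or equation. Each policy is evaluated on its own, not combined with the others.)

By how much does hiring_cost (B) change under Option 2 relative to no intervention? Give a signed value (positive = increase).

Baseline:
  V = 125
  Y = 109
  D = 256 − 125 = 131
  B = 172 + 6·125 + 4·109 + 2·131 = 1620
Option 2 (Y − 25):
  V = 125
  Y = 109 − 25 = 84
  D = 256 − 125 = 131
  B = 172 + 6·125 + 4·84 + 2·131 = 1520
Change in B: 1520 − 1620 = -100

-100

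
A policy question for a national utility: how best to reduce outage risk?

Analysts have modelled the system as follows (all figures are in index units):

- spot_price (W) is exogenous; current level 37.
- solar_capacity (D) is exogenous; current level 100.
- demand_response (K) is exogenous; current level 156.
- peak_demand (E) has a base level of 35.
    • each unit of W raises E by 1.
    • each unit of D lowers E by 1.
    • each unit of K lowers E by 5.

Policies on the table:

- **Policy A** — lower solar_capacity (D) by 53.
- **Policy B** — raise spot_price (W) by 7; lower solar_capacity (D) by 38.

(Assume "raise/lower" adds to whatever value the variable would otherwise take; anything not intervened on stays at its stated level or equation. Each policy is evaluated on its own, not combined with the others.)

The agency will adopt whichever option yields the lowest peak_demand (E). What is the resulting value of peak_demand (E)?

-763

Policy A (D − 53):
  W = 37
  D = 100 − 53 = 47
  K = 156
  E = 35 + 37 − 47 − 5·156 = -755
Policy B (W + 7, D − 38):
  W = 37 + 7 = 44
  D = 100 − 38 = 62
  K = 156
  E = 35 + 44 − 62 − 5·156 = -763
Comparing — Policy A: E=-755, Policy B: E=-763. Lowest is -763 (Policy B).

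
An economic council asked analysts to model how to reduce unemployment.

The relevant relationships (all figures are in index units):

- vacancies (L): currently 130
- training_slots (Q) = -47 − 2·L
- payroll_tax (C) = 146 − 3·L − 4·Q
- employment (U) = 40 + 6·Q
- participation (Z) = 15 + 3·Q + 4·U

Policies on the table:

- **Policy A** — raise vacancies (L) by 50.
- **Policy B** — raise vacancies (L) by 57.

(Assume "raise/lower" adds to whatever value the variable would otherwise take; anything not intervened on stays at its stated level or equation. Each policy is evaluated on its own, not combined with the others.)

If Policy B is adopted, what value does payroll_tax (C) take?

Policy B (L + 57):
  L = 130 + 57 = 187
  Q = -47 − 2·187 = -421
  C = 146 − 3·187 − 4·(-421) = 1269

1269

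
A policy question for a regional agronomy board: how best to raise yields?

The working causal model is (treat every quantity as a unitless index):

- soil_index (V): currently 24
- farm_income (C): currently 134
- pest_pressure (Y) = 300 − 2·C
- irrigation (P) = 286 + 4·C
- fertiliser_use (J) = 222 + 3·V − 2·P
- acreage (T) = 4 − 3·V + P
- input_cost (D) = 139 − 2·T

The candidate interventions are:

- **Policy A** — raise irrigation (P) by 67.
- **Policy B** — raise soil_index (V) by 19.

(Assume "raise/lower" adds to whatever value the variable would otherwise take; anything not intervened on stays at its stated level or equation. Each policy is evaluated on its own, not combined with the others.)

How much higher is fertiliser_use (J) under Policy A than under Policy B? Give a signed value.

Policy A (P + 67):
  V = 24
  C = 134
  P = 286 + 4·134 (+67 from intervention) = 889
  J = 222 + 3·24 − 2·889 = -1484
Policy B (V + 19):
  V = 24 + 19 = 43
  C = 134
  P = 286 + 4·134 = 822
  J = 222 + 3·43 − 2·822 = -1293
J: -1484 − (-1293) = -191

-191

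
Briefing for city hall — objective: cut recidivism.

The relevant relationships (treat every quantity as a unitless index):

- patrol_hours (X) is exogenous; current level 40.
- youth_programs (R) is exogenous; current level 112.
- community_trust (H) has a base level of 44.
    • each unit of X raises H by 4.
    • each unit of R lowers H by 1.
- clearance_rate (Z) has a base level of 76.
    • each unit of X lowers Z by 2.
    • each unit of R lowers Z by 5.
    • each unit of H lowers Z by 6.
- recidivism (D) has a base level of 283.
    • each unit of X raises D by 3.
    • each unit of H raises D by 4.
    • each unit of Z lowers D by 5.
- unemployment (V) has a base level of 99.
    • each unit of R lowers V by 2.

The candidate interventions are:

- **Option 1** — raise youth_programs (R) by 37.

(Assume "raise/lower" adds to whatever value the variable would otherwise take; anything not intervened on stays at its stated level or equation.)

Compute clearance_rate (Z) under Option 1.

-1079

Option 1 (R + 37):
  X = 40
  R = 112 + 37 = 149
  H = 44 + 4·40 − 149 = 55
  Z = 76 − 2·40 − 5·149 − 6·55 = -1079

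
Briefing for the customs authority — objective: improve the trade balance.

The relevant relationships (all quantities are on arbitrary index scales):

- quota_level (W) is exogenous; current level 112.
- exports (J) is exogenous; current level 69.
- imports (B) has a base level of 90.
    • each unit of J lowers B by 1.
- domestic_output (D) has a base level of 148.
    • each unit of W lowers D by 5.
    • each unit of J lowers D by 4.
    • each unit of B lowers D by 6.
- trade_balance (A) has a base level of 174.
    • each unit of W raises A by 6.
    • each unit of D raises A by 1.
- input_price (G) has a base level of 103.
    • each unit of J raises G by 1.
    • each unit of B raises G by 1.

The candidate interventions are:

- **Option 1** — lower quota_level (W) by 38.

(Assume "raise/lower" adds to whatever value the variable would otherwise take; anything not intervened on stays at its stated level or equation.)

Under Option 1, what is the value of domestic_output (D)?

-624

Option 1 (W − 38):
  W = 112 − 38 = 74
  J = 69
  B = 90 − 69 = 21
  D = 148 − 5·74 − 4·69 − 6·21 = -624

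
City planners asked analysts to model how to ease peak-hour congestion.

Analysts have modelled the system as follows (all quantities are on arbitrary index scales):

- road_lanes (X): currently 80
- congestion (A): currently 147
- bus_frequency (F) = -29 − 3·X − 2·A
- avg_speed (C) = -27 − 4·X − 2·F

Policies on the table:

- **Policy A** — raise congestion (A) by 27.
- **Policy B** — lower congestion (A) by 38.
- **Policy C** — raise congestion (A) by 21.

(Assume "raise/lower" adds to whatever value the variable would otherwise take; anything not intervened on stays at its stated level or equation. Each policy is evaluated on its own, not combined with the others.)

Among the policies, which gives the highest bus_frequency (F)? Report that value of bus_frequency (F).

Policy A (A + 27):
  X = 80
  A = 147 + 27 = 174
  F = -29 − 3·80 − 2·174 = -617
Policy B (A − 38):
  X = 80
  A = 147 − 38 = 109
  F = -29 − 3·80 − 2·109 = -487
Policy C (A + 21):
  X = 80
  A = 147 + 21 = 168
  F = -29 − 3·80 − 2·168 = -605
Comparing — Policy A: F=-617, Policy B: F=-487, Policy C: F=-605. Highest is -487 (Policy B).

-487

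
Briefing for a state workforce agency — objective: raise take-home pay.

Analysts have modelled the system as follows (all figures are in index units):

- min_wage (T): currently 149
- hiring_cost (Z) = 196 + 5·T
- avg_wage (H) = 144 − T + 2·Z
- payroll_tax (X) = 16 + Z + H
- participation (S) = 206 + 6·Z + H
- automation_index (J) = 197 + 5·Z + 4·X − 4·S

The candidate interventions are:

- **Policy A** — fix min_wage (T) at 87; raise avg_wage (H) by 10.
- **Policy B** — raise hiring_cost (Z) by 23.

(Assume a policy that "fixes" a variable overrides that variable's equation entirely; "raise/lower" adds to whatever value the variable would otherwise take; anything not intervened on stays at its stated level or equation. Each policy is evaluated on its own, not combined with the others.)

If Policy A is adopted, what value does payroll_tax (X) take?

1976

Policy A (T := 87, H + 10):
  T = 87
  Z = 196 + 5·87 = 631
  H = 144 − 87 + 2·631 (+10 from intervention) = 1329
  X = 16 + 631 + 1329 = 1976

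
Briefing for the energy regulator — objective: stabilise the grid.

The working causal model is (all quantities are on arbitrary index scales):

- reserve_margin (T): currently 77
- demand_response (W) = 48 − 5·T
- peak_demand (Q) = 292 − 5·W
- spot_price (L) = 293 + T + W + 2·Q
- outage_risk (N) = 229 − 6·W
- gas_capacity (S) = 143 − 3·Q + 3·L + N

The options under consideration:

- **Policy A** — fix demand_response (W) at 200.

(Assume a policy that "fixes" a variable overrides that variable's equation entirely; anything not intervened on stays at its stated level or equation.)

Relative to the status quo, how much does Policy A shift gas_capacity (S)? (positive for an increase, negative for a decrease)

Baseline:
  T = 77
  W = 48 − 5·77 = -337
  Q = 292 − 5·(-337) = 1977
  L = 293 + 77 + (-337) + 2·1977 = 3987
  N = 229 − 6·(-337) = 2251
  S = 143 − 3·1977 + 3·3987 + 2251 = 8424
Policy A (W := 200):
  T = 77
  W = 200
  Q = 292 − 5·200 = -708
  L = 293 + 77 + 200 + 2·(-708) = -846
  N = 229 − 6·200 = -971
  S = 143 − 3·(-708) + 3·(-846) + (-971) = -1242
Change in S: -1242 − 8424 = -9666

-9666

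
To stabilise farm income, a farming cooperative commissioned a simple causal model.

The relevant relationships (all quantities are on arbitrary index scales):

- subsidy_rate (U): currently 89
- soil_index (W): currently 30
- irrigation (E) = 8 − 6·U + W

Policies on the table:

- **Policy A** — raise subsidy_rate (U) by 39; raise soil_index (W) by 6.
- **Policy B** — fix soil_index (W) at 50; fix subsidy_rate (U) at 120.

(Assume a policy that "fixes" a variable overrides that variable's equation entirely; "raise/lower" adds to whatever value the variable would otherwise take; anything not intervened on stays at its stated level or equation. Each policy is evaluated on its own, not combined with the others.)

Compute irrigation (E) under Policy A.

Policy A (U + 39, W + 6):
  U = 89 + 39 = 128
  W = 30 + 6 = 36
  E = 8 − 6·128 + 36 = -724

-724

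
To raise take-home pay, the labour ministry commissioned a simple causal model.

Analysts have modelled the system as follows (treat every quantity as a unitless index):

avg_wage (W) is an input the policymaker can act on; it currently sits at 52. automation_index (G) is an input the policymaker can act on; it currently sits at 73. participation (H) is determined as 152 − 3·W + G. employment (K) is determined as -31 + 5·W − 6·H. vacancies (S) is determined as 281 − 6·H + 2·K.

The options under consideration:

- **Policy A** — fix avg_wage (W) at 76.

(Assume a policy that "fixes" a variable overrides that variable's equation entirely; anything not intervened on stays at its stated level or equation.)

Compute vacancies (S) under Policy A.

1033

Policy A (W := 76):
  W = 76
  G = 73
  H = 152 − 3·76 + 73 = -3
  K = -31 + 5·76 − 6·(-3) = 367
  S = 281 − 6·(-3) + 2·367 = 1033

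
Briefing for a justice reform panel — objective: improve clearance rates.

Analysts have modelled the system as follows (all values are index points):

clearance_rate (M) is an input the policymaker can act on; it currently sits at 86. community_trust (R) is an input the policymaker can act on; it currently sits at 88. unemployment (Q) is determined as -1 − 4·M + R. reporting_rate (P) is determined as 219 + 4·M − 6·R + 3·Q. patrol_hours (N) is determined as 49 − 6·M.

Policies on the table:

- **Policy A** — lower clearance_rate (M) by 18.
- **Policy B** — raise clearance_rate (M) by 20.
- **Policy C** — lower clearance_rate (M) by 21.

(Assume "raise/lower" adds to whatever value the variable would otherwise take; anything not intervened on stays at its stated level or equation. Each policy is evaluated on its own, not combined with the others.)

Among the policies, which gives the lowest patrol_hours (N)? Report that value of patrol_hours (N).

-587

Policy A (M − 18):
  M = 86 − 18 = 68
  N = 49 − 6·68 = -359
Policy B (M + 20):
  M = 86 + 20 = 106
  N = 49 − 6·106 = -587
Policy C (M − 21):
  M = 86 − 21 = 65
  N = 49 − 6·65 = -341
Comparing — Policy A: N=-359, Policy B: N=-587, Policy C: N=-341. Lowest is -587 (Policy B).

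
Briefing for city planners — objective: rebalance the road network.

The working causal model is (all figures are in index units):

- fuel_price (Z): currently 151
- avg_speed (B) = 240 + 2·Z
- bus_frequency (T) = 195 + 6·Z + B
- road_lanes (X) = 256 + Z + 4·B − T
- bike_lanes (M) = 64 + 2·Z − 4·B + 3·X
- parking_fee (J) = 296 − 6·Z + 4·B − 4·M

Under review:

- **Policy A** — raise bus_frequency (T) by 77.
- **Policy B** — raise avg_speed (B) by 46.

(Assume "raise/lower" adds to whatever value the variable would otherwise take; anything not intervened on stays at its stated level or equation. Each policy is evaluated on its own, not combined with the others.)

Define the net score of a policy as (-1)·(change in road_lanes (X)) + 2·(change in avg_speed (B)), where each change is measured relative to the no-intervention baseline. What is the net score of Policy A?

77

Baseline:
  Z = 151
  B = 240 + 2·151 = 542
  T = 195 + 6·151 + 542 = 1643
  X = 256 + 151 + 4·542 − 1643 = 932
Policy A (T + 77):
  Z = 151
  B = 240 + 2·151 = 542
  T = 195 + 6·151 + 542 (+77 from intervention) = 1720
  X = 256 + 151 + 4·542 − 1720 = 855
ΔX = 855 − 932 = -77; ΔB = 542 − 542 = 0
Score = (-1)·(-77) + 2·0 = 77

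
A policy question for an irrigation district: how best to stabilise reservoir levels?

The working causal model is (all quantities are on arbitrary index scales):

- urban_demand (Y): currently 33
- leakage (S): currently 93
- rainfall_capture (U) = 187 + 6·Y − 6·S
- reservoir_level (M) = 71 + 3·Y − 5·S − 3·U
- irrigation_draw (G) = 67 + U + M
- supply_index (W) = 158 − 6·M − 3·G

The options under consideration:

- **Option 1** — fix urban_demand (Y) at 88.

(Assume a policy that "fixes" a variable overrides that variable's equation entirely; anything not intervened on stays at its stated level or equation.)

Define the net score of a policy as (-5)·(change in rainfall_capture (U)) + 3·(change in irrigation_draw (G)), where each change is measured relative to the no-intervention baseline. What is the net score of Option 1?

Baseline:
  Y = 33
  S = 93
  U = 187 + 6·33 − 6·93 = -173
  M = 71 + 3·33 − 5·93 − 3·(-173) = 224
  G = 67 + (-173) + 224 = 118
Option 1 (Y := 88):
  Y = 88
  S = 93
  U = 187 + 6·88 − 6·93 = 157
  M = 71 + 3·88 − 5·93 − 3·157 = -601
  G = 67 + 157 + (-601) = -377
ΔU = 157 − (-173) = 330; ΔG = -377 − 118 = -495
Score = (-5)·330 + 3·(-495) = -3135

-3135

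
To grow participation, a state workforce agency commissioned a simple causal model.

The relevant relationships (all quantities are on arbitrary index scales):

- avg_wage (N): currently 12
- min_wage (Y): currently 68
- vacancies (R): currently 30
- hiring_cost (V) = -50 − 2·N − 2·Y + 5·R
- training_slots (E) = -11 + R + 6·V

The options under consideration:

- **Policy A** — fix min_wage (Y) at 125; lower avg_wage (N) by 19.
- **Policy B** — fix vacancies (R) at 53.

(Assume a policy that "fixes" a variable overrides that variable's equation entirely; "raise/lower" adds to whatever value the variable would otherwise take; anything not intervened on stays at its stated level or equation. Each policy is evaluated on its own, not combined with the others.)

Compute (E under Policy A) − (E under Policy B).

Policy A (Y := 125, N − 19):
  N = 12 − 19 = -7
  Y = 125
  R = 30
  V = -50 − 2·(-7) − 2·125 + 5·30 = -136
  E = -11 + 30 + 6·(-136) = -797
Policy B (R := 53):
  N = 12
  Y = 68
  R = 53
  V = -50 − 2·12 − 2·68 + 5·53 = 55
  E = -11 + 53 + 6·55 = 372
E: -797 − 372 = -1169

-1169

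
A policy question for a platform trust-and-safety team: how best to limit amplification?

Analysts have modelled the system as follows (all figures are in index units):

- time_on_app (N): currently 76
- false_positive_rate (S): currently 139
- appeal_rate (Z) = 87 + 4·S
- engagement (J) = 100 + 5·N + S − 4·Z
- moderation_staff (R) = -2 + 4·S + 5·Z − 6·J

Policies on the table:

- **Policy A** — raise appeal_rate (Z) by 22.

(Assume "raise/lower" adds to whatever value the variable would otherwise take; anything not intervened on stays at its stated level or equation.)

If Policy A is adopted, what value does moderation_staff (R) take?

Policy A (Z + 22):
  N = 76
  S = 139
  Z = 87 + 4·139 (+22 from intervention) = 665
  J = 100 + 5·76 + 139 − 4·665 = -2041
  R = -2 + 4·139 + 5·665 − 6·(-2041) = 16125

16125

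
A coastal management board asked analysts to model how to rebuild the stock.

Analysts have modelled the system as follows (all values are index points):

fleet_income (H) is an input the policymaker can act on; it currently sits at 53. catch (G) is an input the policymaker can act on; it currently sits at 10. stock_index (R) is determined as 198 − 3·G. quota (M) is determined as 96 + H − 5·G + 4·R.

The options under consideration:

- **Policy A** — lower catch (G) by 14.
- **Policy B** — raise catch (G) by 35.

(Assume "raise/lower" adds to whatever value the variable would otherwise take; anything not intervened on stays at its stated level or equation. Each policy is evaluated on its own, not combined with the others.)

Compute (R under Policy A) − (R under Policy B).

147

Policy A (G − 14):
  G = 10 − 14 = -4
  R = 198 − 3·(-4) = 210
Policy B (G + 35):
  G = 10 + 35 = 45
  R = 198 − 3·45 = 63
R: 210 − 63 = 147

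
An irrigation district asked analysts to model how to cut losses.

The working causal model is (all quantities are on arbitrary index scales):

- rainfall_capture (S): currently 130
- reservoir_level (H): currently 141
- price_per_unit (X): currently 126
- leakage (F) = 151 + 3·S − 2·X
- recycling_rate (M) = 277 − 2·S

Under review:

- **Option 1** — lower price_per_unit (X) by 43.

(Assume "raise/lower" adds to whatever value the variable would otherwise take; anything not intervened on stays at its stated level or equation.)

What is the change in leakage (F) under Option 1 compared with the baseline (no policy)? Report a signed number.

Baseline:
  S = 130
  X = 126
  F = 151 + 3·130 − 2·126 = 289
Option 1 (X − 43):
  S = 130
  X = 126 − 43 = 83
  F = 151 + 3·130 − 2·83 = 375
Change in F: 375 − 289 = 86

86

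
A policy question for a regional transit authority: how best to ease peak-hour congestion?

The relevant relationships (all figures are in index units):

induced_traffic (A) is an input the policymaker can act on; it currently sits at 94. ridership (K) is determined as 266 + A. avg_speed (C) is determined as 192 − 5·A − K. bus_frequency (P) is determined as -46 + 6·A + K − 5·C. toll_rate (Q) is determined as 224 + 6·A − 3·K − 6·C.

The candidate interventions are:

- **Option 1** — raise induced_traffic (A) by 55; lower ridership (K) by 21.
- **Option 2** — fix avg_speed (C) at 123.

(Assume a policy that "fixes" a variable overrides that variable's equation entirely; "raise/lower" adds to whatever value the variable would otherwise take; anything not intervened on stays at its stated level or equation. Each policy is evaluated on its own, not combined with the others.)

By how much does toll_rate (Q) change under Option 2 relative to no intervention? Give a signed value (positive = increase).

Baseline:
  A = 94
  K = 266 + 94 = 360
  C = 192 − 5·94 − 360 = -638
  Q = 224 + 6·94 − 3·360 − 6·(-638) = 3536
Option 2 (C := 123):
  A = 94
  K = 266 + 94 = 360
  C = 123
  Q = 224 + 6·94 − 3·360 − 6·123 = -1030
Change in Q: -1030 − 3536 = -4566

-4566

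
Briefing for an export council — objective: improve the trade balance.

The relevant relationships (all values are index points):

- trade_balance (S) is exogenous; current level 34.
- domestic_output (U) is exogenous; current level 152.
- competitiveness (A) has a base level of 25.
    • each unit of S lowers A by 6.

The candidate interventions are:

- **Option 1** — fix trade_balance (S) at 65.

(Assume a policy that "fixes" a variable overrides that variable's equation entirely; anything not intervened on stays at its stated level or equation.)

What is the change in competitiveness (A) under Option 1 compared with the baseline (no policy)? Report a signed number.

-186

Baseline:
  S = 34
  A = 25 − 6·34 = -179
Option 1 (S := 65):
  S = 65
  A = 25 − 6·65 = -365
Change in A: -365 − (-179) = -186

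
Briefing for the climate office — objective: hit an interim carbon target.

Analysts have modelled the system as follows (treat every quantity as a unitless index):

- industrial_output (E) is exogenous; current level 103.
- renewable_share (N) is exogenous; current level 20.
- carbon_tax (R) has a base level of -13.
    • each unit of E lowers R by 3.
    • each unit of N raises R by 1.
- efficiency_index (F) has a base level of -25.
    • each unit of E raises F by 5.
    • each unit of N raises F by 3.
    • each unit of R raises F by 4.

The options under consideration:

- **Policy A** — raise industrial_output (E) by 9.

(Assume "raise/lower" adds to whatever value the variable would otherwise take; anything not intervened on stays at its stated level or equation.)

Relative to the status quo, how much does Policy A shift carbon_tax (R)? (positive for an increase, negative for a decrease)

Baseline:
  E = 103
  N = 20
  R = -13 − 3·103 + 20 = -302
Policy A (E + 9):
  E = 103 + 9 = 112
  N = 20
  R = -13 − 3·112 + 20 = -329
Change in R: -329 − (-302) = -27

-27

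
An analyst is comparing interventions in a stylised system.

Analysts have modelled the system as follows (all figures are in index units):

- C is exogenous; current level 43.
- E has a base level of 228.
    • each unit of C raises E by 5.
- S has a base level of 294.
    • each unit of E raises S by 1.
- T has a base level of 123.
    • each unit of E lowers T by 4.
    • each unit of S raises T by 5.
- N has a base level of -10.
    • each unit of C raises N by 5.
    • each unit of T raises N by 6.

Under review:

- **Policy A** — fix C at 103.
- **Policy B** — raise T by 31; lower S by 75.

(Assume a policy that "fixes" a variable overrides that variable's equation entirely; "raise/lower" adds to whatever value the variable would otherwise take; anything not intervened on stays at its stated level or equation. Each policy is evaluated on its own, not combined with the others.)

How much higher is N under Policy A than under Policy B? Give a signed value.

4164

Policy A (C := 103):
  C = 103
  E = 228 + 5·103 = 743
  S = 294 + 743 = 1037
  T = 123 − 4·743 + 5·1037 = 2336
  N = -10 + 5·103 + 6·2336 = 14521
Policy B (T + 31, S − 75):
  C = 43
  E = 228 + 5·43 = 443
  S = 294 + 443 (−75 from intervention) = 662
  T = 123 − 4·443 + 5·662 (+31 from intervention) = 1692
  N = -10 + 5·43 + 6·1692 = 10357
N: 14521 − 10357 = 4164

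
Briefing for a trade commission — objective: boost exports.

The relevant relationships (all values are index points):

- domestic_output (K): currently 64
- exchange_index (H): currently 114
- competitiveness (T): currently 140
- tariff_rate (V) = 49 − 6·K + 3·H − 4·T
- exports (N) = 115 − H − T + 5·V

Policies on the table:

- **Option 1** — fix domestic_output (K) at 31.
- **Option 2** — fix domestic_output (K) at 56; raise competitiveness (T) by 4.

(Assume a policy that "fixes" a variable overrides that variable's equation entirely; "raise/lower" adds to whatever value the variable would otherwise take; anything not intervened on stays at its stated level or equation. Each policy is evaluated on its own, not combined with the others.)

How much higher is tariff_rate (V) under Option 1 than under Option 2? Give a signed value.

166

Option 1 (K := 31):
  K = 31
  H = 114
  T = 140
  V = 49 − 6·31 + 3·114 − 4·140 = -355
Option 2 (K := 56, T + 4):
  K = 56
  H = 114
  T = 140 + 4 = 144
  V = 49 − 6·56 + 3·114 − 4·144 = -521
V: -355 − (-521) = 166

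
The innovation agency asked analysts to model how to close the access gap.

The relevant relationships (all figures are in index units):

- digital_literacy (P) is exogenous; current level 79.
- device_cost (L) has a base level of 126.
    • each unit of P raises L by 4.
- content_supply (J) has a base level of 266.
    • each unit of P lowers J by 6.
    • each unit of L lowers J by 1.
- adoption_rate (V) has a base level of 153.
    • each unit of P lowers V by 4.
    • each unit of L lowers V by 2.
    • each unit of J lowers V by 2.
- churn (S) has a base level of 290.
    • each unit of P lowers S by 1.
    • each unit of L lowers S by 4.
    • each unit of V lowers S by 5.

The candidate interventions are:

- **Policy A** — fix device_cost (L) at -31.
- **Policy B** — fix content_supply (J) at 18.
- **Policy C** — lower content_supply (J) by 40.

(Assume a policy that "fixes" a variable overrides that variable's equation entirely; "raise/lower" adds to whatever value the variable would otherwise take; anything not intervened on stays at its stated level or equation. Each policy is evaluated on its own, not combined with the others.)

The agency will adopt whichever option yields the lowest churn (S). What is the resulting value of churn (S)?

-3222

Policy A (L := -31):
  P = 79
  L = -31
  J = 266 − 6·79 − (-31) = -177
  V = 153 − 4·79 − 2·(-31) − 2·(-177) = 253
  S = 290 − 79 − 4·(-31) − 5·253 = -930
Policy B (J := 18):
  P = 79
  L = 126 + 4·79 = 442
  J = 18
  V = 153 − 4·79 − 2·442 − 2·18 = -1083
  S = 290 − 79 − 4·442 − 5·(-1083) = 3858
Policy C (J − 40):
  P = 79
  L = 126 + 4·79 = 442
  J = 266 − 6·79 − 442 (−40 from intervention) = -690
  V = 153 − 4·79 − 2·442 − 2·(-690) = 333
  S = 290 − 79 − 4·442 − 5·333 = -3222
Comparing — Policy A: S=-930, Policy B: S=3858, Policy C: S=-3222. Lowest is -3222 (Policy C).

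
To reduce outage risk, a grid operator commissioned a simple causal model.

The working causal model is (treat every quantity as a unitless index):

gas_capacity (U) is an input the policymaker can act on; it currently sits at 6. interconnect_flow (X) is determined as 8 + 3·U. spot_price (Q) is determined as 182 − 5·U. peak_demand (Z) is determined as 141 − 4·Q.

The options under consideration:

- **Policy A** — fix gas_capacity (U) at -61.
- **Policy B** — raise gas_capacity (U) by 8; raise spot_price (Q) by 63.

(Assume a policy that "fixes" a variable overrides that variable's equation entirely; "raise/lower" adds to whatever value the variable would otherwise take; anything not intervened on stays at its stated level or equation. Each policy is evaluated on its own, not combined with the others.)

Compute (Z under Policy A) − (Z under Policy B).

-1248

Policy A (U := -61):
  U = -61
  Q = 182 − 5·(-61) = 487
  Z = 141 − 4·487 = -1807
Policy B (U + 8, Q + 63):
  U = 6 + 8 = 14
  Q = 182 − 5·14 (+63 from intervention) = 175
  Z = 141 − 4·175 = -559
Z: -1807 − (-559) = -1248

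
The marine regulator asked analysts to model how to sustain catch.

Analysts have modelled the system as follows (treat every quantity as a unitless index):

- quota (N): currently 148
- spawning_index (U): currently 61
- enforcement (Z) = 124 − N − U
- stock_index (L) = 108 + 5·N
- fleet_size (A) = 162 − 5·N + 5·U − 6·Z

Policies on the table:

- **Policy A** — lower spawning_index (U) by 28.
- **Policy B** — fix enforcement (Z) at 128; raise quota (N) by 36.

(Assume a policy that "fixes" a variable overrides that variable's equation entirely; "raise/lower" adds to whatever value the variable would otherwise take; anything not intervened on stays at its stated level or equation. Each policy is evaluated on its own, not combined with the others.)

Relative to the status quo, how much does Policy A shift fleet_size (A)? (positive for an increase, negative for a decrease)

Baseline:
  N = 148
  U = 61
  Z = 124 − 148 − 61 = -85
  A = 162 − 5·148 + 5·61 − 6·(-85) = 237
Policy A (U − 28):
  N = 148
  U = 61 − 28 = 33
  Z = 124 − 148 − 33 = -57
  A = 162 − 5·148 + 5·33 − 6·(-57) = -71
Change in A: -71 − 237 = -308

-308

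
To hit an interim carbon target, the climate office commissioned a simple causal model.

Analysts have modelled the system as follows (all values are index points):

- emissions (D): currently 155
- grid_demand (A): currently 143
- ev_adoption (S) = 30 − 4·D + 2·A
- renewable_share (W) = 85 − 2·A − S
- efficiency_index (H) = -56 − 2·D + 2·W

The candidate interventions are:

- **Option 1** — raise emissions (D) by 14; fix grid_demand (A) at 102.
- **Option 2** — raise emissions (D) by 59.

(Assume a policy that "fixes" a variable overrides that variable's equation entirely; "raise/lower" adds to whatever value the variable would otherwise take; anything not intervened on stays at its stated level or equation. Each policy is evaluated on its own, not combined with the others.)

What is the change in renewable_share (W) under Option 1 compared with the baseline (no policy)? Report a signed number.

Baseline:
  D = 155
  A = 143
  S = 30 − 4·155 + 2·143 = -304
  W = 85 − 2·143 − (-304) = 103
Option 1 (D + 14, A := 102):
  D = 155 + 14 = 169
  A = 102
  S = 30 − 4·169 + 2·102 = -442
  W = 85 − 2·102 − (-442) = 323
Change in W: 323 − 103 = 220

220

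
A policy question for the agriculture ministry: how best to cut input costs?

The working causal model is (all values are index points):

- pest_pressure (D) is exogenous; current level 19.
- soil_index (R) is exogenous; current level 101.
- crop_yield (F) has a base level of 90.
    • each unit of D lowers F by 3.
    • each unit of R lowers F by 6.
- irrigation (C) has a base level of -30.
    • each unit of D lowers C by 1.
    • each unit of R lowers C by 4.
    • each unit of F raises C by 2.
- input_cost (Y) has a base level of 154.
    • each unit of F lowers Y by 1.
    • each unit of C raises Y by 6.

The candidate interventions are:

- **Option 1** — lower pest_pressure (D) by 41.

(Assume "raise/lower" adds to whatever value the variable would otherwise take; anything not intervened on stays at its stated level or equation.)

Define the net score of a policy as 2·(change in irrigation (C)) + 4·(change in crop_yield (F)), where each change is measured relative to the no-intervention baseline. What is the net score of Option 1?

Baseline:
  D = 19
  R = 101
  F = 90 − 3·19 − 6·101 = -573
  C = -30 − 19 − 4·101 + 2·(-573) = -1599
Option 1 (D − 41):
  D = 19 − 41 = -22
  R = 101
  F = 90 − 3·(-22) − 6·101 = -450
  C = -30 − (-22) − 4·101 + 2·(-450) = -1312
ΔC = -1312 − (-1599) = 287; ΔF = -450 − (-573) = 123
Score = 2·287 + 4·123 = 1066

1066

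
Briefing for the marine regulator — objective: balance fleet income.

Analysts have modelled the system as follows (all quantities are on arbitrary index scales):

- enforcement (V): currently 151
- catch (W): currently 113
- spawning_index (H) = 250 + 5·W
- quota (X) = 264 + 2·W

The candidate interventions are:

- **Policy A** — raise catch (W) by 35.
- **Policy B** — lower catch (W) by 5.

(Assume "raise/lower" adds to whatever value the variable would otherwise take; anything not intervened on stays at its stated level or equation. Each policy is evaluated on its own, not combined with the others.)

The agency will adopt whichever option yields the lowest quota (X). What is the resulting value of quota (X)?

Policy A (W + 35):
  W = 113 + 35 = 148
  X = 264 + 2·148 = 560
Policy B (W − 5):
  W = 113 − 5 = 108
  X = 264 + 2·108 = 480
Comparing — Policy A: X=560, Policy B: X=480. Lowest is 480 (Policy B).

480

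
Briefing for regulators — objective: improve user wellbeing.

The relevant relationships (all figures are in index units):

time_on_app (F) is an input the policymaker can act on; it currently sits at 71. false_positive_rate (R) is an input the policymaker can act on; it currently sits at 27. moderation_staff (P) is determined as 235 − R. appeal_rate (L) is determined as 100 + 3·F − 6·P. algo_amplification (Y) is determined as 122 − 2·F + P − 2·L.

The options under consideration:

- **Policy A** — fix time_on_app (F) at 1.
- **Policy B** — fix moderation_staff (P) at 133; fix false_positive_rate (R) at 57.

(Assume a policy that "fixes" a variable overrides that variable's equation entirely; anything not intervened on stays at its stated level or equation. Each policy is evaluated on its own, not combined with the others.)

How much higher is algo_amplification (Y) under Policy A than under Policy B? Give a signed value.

1535

Policy A (F := 1):
  F = 1
  R = 27
  P = 235 − 27 = 208
  L = 100 + 3·1 − 6·208 = -1145
  Y = 122 − 2·1 + 208 − 2·(-1145) = 2618
Policy B (P := 133, R := 57):
  F = 71
  R = 57
  P = 133
  L = 100 + 3·71 − 6·133 = -485
  Y = 122 − 2·71 + 133 − 2·(-485) = 1083
Y: 2618 − 1083 = 1535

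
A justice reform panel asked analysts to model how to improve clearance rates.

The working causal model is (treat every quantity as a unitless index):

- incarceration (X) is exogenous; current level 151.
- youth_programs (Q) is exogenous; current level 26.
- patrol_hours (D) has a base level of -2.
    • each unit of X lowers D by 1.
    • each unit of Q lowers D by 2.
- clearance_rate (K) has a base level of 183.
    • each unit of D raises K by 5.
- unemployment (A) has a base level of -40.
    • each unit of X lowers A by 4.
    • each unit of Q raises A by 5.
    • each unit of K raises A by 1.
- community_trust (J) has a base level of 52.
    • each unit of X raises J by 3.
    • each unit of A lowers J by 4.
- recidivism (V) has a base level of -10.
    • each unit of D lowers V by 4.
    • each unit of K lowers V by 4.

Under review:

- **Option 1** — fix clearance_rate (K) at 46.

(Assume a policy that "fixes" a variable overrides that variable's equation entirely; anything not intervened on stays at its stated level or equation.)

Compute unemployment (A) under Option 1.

Option 1 (K := 46):
  X = 151
  Q = 26
  D = -2 − 151 − 2·26 = -205
  K = 46
  A = -40 − 4·151 + 5·26 + 46 = -468

-468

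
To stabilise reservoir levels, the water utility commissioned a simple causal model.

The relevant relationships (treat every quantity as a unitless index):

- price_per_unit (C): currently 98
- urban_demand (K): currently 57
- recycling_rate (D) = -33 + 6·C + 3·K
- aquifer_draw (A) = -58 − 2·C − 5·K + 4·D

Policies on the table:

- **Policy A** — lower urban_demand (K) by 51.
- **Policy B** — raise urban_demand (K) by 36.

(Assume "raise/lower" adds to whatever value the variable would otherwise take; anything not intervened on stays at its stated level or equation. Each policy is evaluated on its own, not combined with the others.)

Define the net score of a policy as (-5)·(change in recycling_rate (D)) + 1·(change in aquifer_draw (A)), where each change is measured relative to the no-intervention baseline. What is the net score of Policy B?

Baseline:
  C = 98
  K = 57
  D = -33 + 6·98 + 3·57 = 726
  A = -58 − 2·98 − 5·57 + 4·726 = 2365
Policy B (K + 36):
  C = 98
  K = 57 + 36 = 93
  D = -33 + 6·98 + 3·93 = 834
  A = -58 − 2·98 − 5·93 + 4·834 = 2617
ΔD = 834 − 726 = 108; ΔA = 2617 − 2365 = 252
Score = (-5)·108 + 1·252 = -288

-288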